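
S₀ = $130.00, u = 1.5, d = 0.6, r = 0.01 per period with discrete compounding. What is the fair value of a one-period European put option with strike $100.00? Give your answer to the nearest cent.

$11.86

Risk-neutral probability p = (1 + 0.01 − 0.6)/(1.5 − 0.6) = 0.4100/0.9000 = 0.4556
Terminal stock prices: S_u = 195, S_d = 78
Terminal payoffs (K − S): max(-95, 0) = 0, max(22, 0) = 22
Node 0 (S = 130): V_0 = 1/1.01·[0.4556·0.0000 + 0.5444·22.0000] = 11.8592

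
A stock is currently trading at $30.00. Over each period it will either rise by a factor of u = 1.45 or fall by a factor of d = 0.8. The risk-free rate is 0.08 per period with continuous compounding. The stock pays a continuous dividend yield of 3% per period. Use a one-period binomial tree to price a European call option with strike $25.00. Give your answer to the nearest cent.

Per-period risk-free factor R = e^0.08 = 1.0833; dividend-adjusted growth = e^(0.08−0.03) = 1.0513.
Risk-neutral probability p = (1.0513 − 0.8)/(1.45 − 0.8) = 0.2513/0.6500 = 0.3866
Terminal stock prices: S_u = 43.5, S_d = 24
Terminal payoffs (S − K): max(18.5, 0) = 18.5, max(-1, 0) = 0
Node 0 (S = 30): V_0 = e^(−0.08)·[0.3866·18.5000 + 0.6134·0.0000] = 6.6017

$6.60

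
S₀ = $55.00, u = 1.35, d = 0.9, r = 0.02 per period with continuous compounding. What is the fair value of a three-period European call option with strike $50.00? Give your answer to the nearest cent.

$11.58

Risk-neutral probability p = (e^0.02 − 0.9)/(1.35 − 0.9) = 0.1202/0.4500 = 0.2671
Terminal stock prices: S_uuu = 135.3, S_uud = 90.21, S_udd = 60.14, S_ddd = 40.1
Terminal payoffs (S − K): max(85.32, 0) = 85.32, max(40.21, 0) = 40.21, max(10.14, 0) = 10.14, max(-9.905, 0) = 0
Node uu (S = 100.2): V_uu = e^(−0.02)·[0.2671·85.3206 + 0.7329·40.2138] = 51.2276
Node ud (S = 66.83): V_ud = e^(−0.02)·[0.2671·40.2138 + 0.7329·10.1425] = 17.8151
Node dd (S = 44.55): V_dd = e^(−0.02)·[0.2671·10.1425 + 0.7329·0.0000] = 2.6556
Node u (S = 74.25): V_u = e^(−0.02)·[0.2671·51.2276 + 0.7329·17.8151] = 26.2105
Node d (S = 49.5): V_d = e^(−0.02)·[0.2671·17.8151 + 0.7329·2.6556] = 6.5721
Node 0 (S = 55): V_0 = e^(−0.02)·[0.2671·26.2105 + 0.7329·6.5721] = 11.5838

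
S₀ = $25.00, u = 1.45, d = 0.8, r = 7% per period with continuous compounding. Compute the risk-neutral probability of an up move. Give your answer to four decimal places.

Risk-neutral probability p = (e^0.07 − 0.8)/(1.45 − 0.8) = 0.2725/0.6500 = 0.4192

p = 0.4192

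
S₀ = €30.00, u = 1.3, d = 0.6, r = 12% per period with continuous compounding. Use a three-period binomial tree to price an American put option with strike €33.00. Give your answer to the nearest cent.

€4.93

Risk-neutral probability p = (e^0.12 − 0.6)/(1.3 − 0.6) = 0.5275/0.7000 = 0.7536
Terminal stock prices: S_uuu = 65.91, S_uud = 30.42, S_udd = 14.04, S_ddd = 6.48
Terminal payoffs (K − S): max(-32.91, 0) = 0, max(2.58, 0) = 2.58, max(18.96, 0) = 18.96, max(26.52, 0) = 26.52
Node uu (S = 50.7): continuation = e^(−0.12)·[0.7536·0.0000 + 0.2464·2.5800] = 0.5639; exercise value = 0.0000 ≤ continuation, so V_uu = 0.5639
Node ud (S = 23.4): continuation = e^(−0.12)·[0.7536·2.5800 + 0.2464·18.9600] = 5.8684; exercise value = 9.6000 > continuation, so V_ud = 9.6000 (exercise)
Node dd (S = 10.8): continuation = e^(−0.12)·[0.7536·18.9600 + 0.2464·26.5200] = 18.4684; exercise value = 22.2000 > continuation, so V_dd = 22.2000 (exercise)
Node u (S = 39): continuation = e^(−0.12)·[0.7536·0.5639 + 0.2464·9.6000] = 2.4751; exercise value = 0.0000 ≤ continuation, so V_u = 2.4751
Node d (S = 18): continuation = e^(−0.12)·[0.7536·9.6000 + 0.2464·22.2000] = 11.2684; exercise value = 15.0000 > continuation, so V_d = 15.0000 (exercise)
Node 0 (S = 30): continuation = e^(−0.12)·[0.7536·2.4751 + 0.2464·15.0000] = 4.9328; exercise value = 3.0000 ≤ continuation, so V_0 = 4.9328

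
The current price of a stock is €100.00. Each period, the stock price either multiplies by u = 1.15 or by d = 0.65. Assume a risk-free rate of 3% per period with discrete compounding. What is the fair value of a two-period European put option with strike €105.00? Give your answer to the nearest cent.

Risk-neutral probability p = (1 + 0.03 − 0.65)/(1.15 − 0.65) = 0.3800/0.5000 = 0.7600
Terminal stock prices: S_uu = 132.2, S_ud = 74.75, S_dd = 42.25
Terminal payoffs (K − S): max(-27.25, 0) = 0, max(30.25, 0) = 30.25, max(62.75, 0) = 62.75
Node u (S = 115): V_u = 1/1.03·[0.7600·0.0000 + 0.2400·30.2500] = 7.0485
Node d (S = 65): V_d = 1/1.03·[0.7600·30.2500 + 0.2400·62.7500] = 36.9417
Node 0 (S = 100): V_0 = 1/1.03·[0.7600·7.0485 + 0.2400·36.9417] = 13.8087

€13.81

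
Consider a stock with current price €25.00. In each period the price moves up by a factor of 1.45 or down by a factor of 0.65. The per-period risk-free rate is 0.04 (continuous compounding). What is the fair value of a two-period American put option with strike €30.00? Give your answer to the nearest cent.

Risk-neutral probability p = (e^0.04 − 0.65)/(1.45 − 0.65) = 0.3908/0.8000 = 0.4885
Terminal stock prices: S_uu = 52.56, S_ud = 23.56, S_dd = 10.56
Terminal payoffs (K − S): max(-22.56, 0) = 0, max(6.438, 0) = 6.438, max(19.44, 0) = 19.44
Node u (S = 36.25): continuation = e^(−0.04)·[0.4885·0.0000 + 0.5115·6.4375] = 3.1636; exercise value = 0.0000 ≤ continuation, so V_u = 3.1636
Node d (S = 16.25): continuation = e^(−0.04)·[0.4885·6.4375 + 0.5115·19.4375] = 12.5737; exercise value = 13.7500 > continuation, so V_d = 13.7500 (exercise)
Node 0 (S = 25): continuation = e^(−0.04)·[0.4885·3.1636 + 0.5115·13.7500] = 8.2420; exercise value = 5.0000 ≤ continuation, so V_0 = 8.2420

€8.24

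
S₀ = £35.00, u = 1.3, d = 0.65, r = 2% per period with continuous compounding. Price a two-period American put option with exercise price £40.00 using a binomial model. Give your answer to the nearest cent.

£9.73

Risk-neutral probability p = (e^0.02 − 0.65)/(1.3 − 0.65) = 0.3702/0.6500 = 0.5695
Terminal stock prices: S_uu = 59.15, S_ud = 29.57, S_dd = 14.79
Terminal payoffs (K − S): max(-19.15, 0) = 0, max(10.43, 0) = 10.43, max(25.21, 0) = 25.21
Node u (S = 45.5): continuation = e^(−0.02)·[0.5695·0.0000 + 0.4305·10.4250] = 4.3987; exercise value = 0.0000 ≤ continuation, so V_u = 4.3987
Node d (S = 22.75): continuation = e^(−0.02)·[0.5695·10.4250 + 0.4305·25.2125] = 16.4579; exercise value = 17.2500 > continuation, so V_d = 17.2500 (exercise)
Node 0 (S = 35): continuation = e^(−0.02)·[0.5695·4.3987 + 0.4305·17.2500] = 9.7340; exercise value = 5.0000 ≤ continuation, so V_0 = 9.7340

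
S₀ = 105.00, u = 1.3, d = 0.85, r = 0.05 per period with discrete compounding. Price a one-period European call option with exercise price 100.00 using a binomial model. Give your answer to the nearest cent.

15.45

Risk-neutral probability p = (1 + 0.05 − 0.85)/(1.3 − 0.85) = 0.2000/0.4500 = 0.4444
Terminal stock prices: S_u = 136.5, S_d = 89.25
Terminal payoffs (S − K): max(36.5, 0) = 36.5, max(-10.75, 0) = 0
Node 0 (S = 105): V_0 = 1/1.05·[0.4444·36.5000 + 0.5556·0.0000] = 15.4497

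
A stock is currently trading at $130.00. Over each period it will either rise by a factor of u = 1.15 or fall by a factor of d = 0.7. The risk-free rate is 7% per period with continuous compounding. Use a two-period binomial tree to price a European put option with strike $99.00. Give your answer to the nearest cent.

Risk-neutral probability p = (e^0.07 − 0.7)/(1.15 − 0.7) = 0.3725/0.4500 = 0.8278
Terminal stock prices: S_uu = 171.9, S_ud = 104.6, S_dd = 63.7
Terminal payoffs (K − S): max(-72.92, 0) = 0, max(-5.65, 0) = 0, max(35.3, 0) = 35.3
Node u (S = 149.5): V_u = e^(−0.07)·[0.8278·0.0000 + 0.1722·0.0000] = 0.0000
Node d (S = 91): V_d = e^(−0.07)·[0.8278·0.0000 + 0.1722·35.3000] = 5.6678
Node 0 (S = 130): V_0 = e^(−0.07)·[0.8278·0.0000 + 0.1722·5.6678] = 0.9100

$0.91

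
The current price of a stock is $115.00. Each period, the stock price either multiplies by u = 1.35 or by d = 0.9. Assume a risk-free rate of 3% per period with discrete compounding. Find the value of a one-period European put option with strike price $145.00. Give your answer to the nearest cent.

$28.65

Risk-neutral probability p = (1 + 0.03 − 0.9)/(1.35 − 0.9) = 0.1300/0.4500 = 0.2889
Terminal stock prices: S_u = 155.2, S_d = 103.5
Terminal payoffs (K − S): max(-10.25, 0) = 0, max(41.5, 0) = 41.5
Node 0 (S = 115): V_0 = 1/1.03·[0.2889·0.0000 + 0.7111·41.5000] = 28.6516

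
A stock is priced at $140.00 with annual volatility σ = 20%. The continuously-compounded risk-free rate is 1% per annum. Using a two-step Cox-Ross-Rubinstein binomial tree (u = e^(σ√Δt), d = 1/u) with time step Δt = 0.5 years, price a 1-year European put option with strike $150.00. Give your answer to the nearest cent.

$16.75

CRR parameters: u = e^(σ√Δt) = e^(0.2·√0.5) = 1.1519, d = 1/u = 0.8681
Per-period rate: rΔt = 0.01·0.5 = 0.005, so R = e^0.005 = 1.0050
Risk-neutral probability p = (e^0.005 − 0.8681)/(1.1519 − 0.8681) = 0.1369/0.2838 = 0.4824
Terminal stock prices: S_uu = 185.8, S_ud = 140, S_dd = 105.5
Terminal payoffs (K − S): max(-35.77, 0) = 0, max(10, 0) = 10, max(44.49, 0) = 44.49
Node u (S = 161.3): V_u = e^(−0.005)·[0.4824·0.0000 + 0.5176·10.0000] = 5.1505
Node d (S = 121.5): V_d = e^(−0.005)·[0.4824·10.0000 + 0.5176·44.4906] = 27.7146
Node 0 (S = 140): V_0 = e^(−0.005)·[0.4824·5.1505 + 0.5176·27.7146] = 16.7465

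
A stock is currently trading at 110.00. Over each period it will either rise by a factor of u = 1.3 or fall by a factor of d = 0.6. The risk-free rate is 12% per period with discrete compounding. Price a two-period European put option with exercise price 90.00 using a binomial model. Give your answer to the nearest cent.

Risk-neutral probability p = (1 + 0.12 − 0.6)/(1.3 − 0.6) = 0.5200/0.7000 = 0.7429
Terminal stock prices: S_uu = 185.9, S_ud = 85.8, S_dd = 39.6
Terminal payoffs (K − S): max(-95.9, 0) = 0, max(4.2, 0) = 4.2, max(50.4, 0) = 50.4
Node u (S = 143): V_u = 1/1.12·[0.7429·0.0000 + 0.2571·4.2000] = 0.9643
Node d (S = 66): V_d = 1/1.12·[0.7429·4.2000 + 0.2571·50.4000] = 14.3571
Node 0 (S = 110): V_0 = 1/1.12·[0.7429·0.9643 + 0.2571·14.3571] = 3.9359

3.94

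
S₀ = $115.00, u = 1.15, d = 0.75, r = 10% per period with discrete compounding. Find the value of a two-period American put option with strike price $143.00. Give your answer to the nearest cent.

$28.00

Risk-neutral probability p = (1 + 0.1 − 0.75)/(1.15 − 0.75) = 0.3500/0.4000 = 0.8750
Terminal stock prices: S_uu = 152.1, S_ud = 99.19, S_dd = 64.69
Terminal payoffs (K − S): max(-9.087, 0) = 0, max(43.81, 0) = 43.81, max(78.31, 0) = 78.31
Node u (S = 132.2): continuation = 1/1.1·[0.8750·0.0000 + 0.1250·43.8125] = 4.9787; exercise value = 10.7500 > continuation, so V_u = 10.7500 (exercise)
Node d (S = 86.25): continuation = 1/1.1·[0.8750·43.8125 + 0.1250·78.3125] = 43.7500; exercise value = 56.7500 > continuation, so V_d = 56.7500 (exercise)
Node 0 (S = 115): continuation = 1/1.1·[0.8750·10.7500 + 0.1250·56.7500] = 15.0000; exercise value = 28.0000 > continuation, so V_0 = 28.0000 (exercise)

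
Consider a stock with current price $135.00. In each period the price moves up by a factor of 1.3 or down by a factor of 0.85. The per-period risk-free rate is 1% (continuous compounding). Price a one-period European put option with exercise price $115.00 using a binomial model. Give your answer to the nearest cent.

Risk-neutral probability p = (e^0.01 − 0.85)/(1.3 − 0.85) = 0.1601/0.4500 = 0.3557
Terminal stock prices: S_u = 175.5, S_d = 114.8
Terminal payoffs (K − S): max(-60.5, 0) = 0, max(0.25, 0) = 0.25
Node 0 (S = 135): V_0 = e^(−0.01)·[0.3557·0.0000 + 0.6443·0.2500] = 0.1595

$0.16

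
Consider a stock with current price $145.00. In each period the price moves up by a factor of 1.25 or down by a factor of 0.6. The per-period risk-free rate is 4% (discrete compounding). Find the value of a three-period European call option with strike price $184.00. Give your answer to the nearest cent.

$27.36

Risk-neutral probability p = (1 + 0.04 − 0.6)/(1.25 − 0.6) = 0.4400/0.6500 = 0.6769
Terminal stock prices: S_uuu = 283.2, S_uud = 135.9, S_udd = 65.25, S_ddd = 31.32
Terminal payoffs (S − K): max(99.2, 0) = 99.2, max(-48.06, 0) = 0, max(-118.8, 0) = 0, max(-152.7, 0) = 0
Node uu (S = 226.6): V_uu = 1/1.04·[0.6769·99.2031 + 0.3231·0.0000] = 64.5701
Node ud (S = 108.8): V_ud = 1/1.04·[0.6769·0.0000 + 0.3231·0.0000] = 0.0000
Node dd (S = 52.2): V_dd = 1/1.04·[0.6769·0.0000 + 0.3231·0.0000] = 0.0000
Node u (S = 181.2): V_u = 1/1.04·[0.6769·64.5701 + 0.3231·0.0000] = 42.0279
Node d (S = 87): V_d = 1/1.04·[0.6769·0.0000 + 0.3231·0.0000] = 0.0000
Node 0 (S = 145): V_0 = 1/1.04·[0.6769·42.0279 + 0.3231·0.0000] = 27.3554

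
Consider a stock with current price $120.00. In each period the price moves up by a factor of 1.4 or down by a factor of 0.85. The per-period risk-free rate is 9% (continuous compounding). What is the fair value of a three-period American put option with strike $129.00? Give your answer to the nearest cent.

Risk-neutral probability p = (e^0.09 − 0.85)/(1.4 − 0.85) = 0.2442/0.5500 = 0.4440
Terminal stock prices: S_uuu = 329.3, S_uud = 199.9, S_udd = 121.4, S_ddd = 73.69
Terminal payoffs (K − S): max(-200.3, 0) = 0, max(-70.92, 0) = 0, max(7.62, 0) = 7.62, max(55.31, 0) = 55.31
Node uu (S = 235.2): continuation = e^(−0.09)·[0.4440·0.0000 + 0.5560·0.0000] = 0.0000; exercise value = 0.0000 ≤ continuation, so V_uu = 0.0000
Node ud (S = 142.8): continuation = e^(−0.09)·[0.4440·0.0000 + 0.5560·7.6200] = 3.8724; exercise value = 0.0000 ≤ continuation, so V_ud = 3.8724
Node dd (S = 86.7): continuation = e^(−0.09)·[0.4440·7.6200 + 0.5560·55.3050] = 31.1971; exercise value = 42.3000 > continuation, so V_dd = 42.3000 (exercise)
Node u (S = 168): continuation = e^(−0.09)·[0.4440·0.0000 + 0.5560·3.8724] = 1.9679; exercise value = 0.0000 ≤ continuation, so V_u = 1.9679
Node d (S = 102): continuation = e^(−0.09)·[0.4440·3.8724 + 0.5560·42.3000] = 23.0676; exercise value = 27.0000 > continuation, so V_d = 27.0000 (exercise)
Node 0 (S = 120): continuation = e^(−0.09)·[0.4440·1.9679 + 0.5560·27.0000] = 14.5196; exercise value = 9.0000 ≤ continuation, so V_0 = 14.5196

$14.52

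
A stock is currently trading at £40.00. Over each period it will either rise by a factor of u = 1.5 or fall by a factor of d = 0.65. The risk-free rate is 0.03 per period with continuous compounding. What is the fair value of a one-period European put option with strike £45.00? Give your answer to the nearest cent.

£10.19

Risk-neutral probability p = (e^0.03 − 0.65)/(1.5 − 0.65) = 0.3805/0.8500 = 0.4476
Terminal stock prices: S_u = 60, S_d = 26
Terminal payoffs (K − S): max(-15, 0) = 0, max(19, 0) = 19
Node 0 (S = 40): V_0 = e^(−0.03)·[0.4476·0.0000 + 0.5524·19.0000] = 10.1855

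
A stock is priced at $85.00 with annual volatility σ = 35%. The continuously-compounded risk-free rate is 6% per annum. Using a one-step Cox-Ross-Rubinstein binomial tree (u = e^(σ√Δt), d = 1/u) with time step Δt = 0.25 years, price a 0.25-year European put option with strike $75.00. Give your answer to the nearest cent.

$1.80

CRR parameters: u = e^(σ√Δt) = e^(0.35·√0.25) = 1.1912, d = 1/u = 0.8395
Per-period rate: rΔt = 0.06·0.25 = 0.015, so R = e^0.015 = 1.0151
Risk-neutral probability p = (e^0.015 − 0.8395)/(1.1912 − 0.8395) = 0.1757/0.3518 = 0.4993
Terminal stock prices: S_u = 101.3, S_d = 71.35
Terminal payoffs (K − S): max(-26.26, 0) = 0, max(3.646, 0) = 3.646
Node 0 (S = 85): V_0 = e^(−0.015)·[0.4993·0.0000 + 0.5007·3.6462] = 1.7984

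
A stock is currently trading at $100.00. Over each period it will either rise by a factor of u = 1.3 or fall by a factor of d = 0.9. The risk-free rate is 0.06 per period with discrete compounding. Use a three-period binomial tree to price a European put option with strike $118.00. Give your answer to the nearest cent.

Risk-neutral probability p = (1 + 0.06 − 0.9)/(1.3 − 0.9) = 0.1600/0.4000 = 0.4000
Terminal stock prices: S_uuu = 219.7, S_uud = 152.1, S_udd = 105.3, S_ddd = 72.9
Terminal payoffs (K − S): max(-101.7, 0) = 0, max(-34.1, 0) = 0, max(12.7, 0) = 12.7, max(45.1, 0) = 45.1
Node uu (S = 169): V_uu = 1/1.06·[0.4000·0.0000 + 0.6000·0.0000] = 0.0000
Node ud (S = 117): V_ud = 1/1.06·[0.4000·0.0000 + 0.6000·12.7000] = 7.1887
Node dd (S = 81): V_dd = 1/1.06·[0.4000·12.7000 + 0.6000·45.1000] = 30.3208
Node u (S = 130): V_u = 1/1.06·[0.4000·0.0000 + 0.6000·7.1887] = 4.0691
Node d (S = 90): V_d = 1/1.06·[0.4000·7.1887 + 0.6000·30.3208] = 19.8754
Node 0 (S = 100): V_0 = 1/1.06·[0.4000·4.0691 + 0.6000·19.8754] = 12.7857

$12.79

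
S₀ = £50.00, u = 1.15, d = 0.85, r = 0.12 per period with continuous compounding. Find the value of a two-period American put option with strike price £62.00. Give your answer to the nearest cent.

Risk-neutral probability p = (e^0.12 − 0.85)/(1.15 − 0.85) = 0.2775/0.3000 = 0.9250
Terminal stock prices: S_uu = 66.12, S_ud = 48.87, S_dd = 36.12
Terminal payoffs (K − S): max(-4.125, 0) = 0, max(13.13, 0) = 13.13, max(25.88, 0) = 25.88
Node u (S = 57.5): continuation = e^(−0.12)·[0.9250·0.0000 + 0.0750·13.1250] = 0.8732; exercise value = 4.5000 > continuation, so V_u = 4.5000 (exercise)
Node d (S = 42.5): continuation = e^(−0.12)·[0.9250·13.1250 + 0.0750·25.8750] = 12.4891; exercise value = 19.5000 > continuation, so V_d = 19.5000 (exercise)
Node 0 (S = 50): continuation = e^(−0.12)·[0.9250·4.5000 + 0.0750·19.5000] = 4.9891; exercise value = 12.0000 > continuation, so V_0 = 12.0000 (exercise)

£12.00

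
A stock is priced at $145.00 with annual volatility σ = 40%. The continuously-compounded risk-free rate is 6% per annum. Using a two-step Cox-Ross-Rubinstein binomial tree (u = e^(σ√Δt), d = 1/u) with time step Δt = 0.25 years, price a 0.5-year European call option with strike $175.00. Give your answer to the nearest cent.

CRR parameters: u = e^(σ√Δt) = e^(0.4·√0.25) = 1.2214, d = 1/u = 0.8187
Per-period rate: rΔt = 0.06·0.25 = 0.015, so R = e^0.015 = 1.0151
Risk-neutral probability p = (e^0.015 − 0.8187)/(1.2214 − 0.8187) = 0.1964/0.4027 = 0.4877
Terminal stock prices: S_uu = 216.3, S_ud = 145, S_dd = 97.2
Terminal payoffs (S − K): max(41.31, 0) = 41.31, max(-30, 0) = 0, max(-77.8, 0) = 0
Node u (S = 177.1): V_u = e^(−0.015)·[0.4877·41.3146 + 0.5123·0.0000] = 19.8491
Node d (S = 118.7): V_d = e^(−0.015)·[0.4877·0.0000 + 0.5123·0.0000] = 0.0000
Node 0 (S = 145): V_0 = e^(−0.015)·[0.4877·19.8491 + 0.5123·0.0000] = 9.5362

$9.54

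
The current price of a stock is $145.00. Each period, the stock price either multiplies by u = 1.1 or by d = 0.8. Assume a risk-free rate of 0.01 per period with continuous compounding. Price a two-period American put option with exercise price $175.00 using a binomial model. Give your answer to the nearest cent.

$30.00

Risk-neutral probability p = (e^0.01 − 0.8)/(1.1 − 0.8) = 0.2101/0.3000 = 0.7002
Terminal stock prices: S_uu = 175.5, S_ud = 127.6, S_dd = 92.8
Terminal payoffs (K − S): max(-0.45, 0) = 0, max(47.4, 0) = 47.4, max(82.2, 0) = 82.2
Node u (S = 159.5): continuation = e^(−0.01)·[0.7002·0.0000 + 0.2998·47.4000] = 14.0707; exercise value = 15.5000 > continuation, so V_u = 15.5000 (exercise)
Node d (S = 116): continuation = e^(−0.01)·[0.7002·47.4000 + 0.2998·82.2000] = 57.2587; exercise value = 59.0000 > continuation, so V_d = 59.0000 (exercise)
Node 0 (S = 145): continuation = e^(−0.01)·[0.7002·15.5000 + 0.2998·59.0000] = 28.2587; exercise value = 30.0000 > continuation, so V_0 = 30.0000 (exercise)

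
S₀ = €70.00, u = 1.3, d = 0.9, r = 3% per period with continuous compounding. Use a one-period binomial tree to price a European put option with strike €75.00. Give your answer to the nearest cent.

Risk-neutral probability p = (e^0.03 − 0.9)/(1.3 − 0.9) = 0.1305/0.4000 = 0.3261
Terminal stock prices: S_u = 91, S_d = 63
Terminal payoffs (K − S): max(-16, 0) = 0, max(12, 0) = 12
Node 0 (S = 70): V_0 = e^(−0.03)·[0.3261·0.0000 + 0.6739·12.0000] = 7.8474

€7.85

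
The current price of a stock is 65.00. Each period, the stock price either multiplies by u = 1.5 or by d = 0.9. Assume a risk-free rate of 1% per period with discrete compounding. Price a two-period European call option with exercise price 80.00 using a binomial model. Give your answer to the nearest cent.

Risk-neutral probability p = (1 + 0.01 − 0.9)/(1.5 − 0.9) = 0.1100/0.6000 = 0.1833
Terminal stock prices: S_uu = 146.2, S_ud = 87.75, S_dd = 52.65
Terminal payoffs (S − K): max(66.25, 0) = 66.25, max(7.75, 0) = 7.75, max(-27.35, 0) = 0
Node u (S = 97.5): V_u = 1/1.01·[0.1833·66.2500 + 0.8167·7.7500] = 18.2921
Node d (S = 58.5): V_d = 1/1.01·[0.1833·7.7500 + 0.8167·0.0000] = 1.4068
Node 0 (S = 65): V_0 = 1/1.01·[0.1833·18.2921 + 0.8167·1.4068] = 4.4578

4.46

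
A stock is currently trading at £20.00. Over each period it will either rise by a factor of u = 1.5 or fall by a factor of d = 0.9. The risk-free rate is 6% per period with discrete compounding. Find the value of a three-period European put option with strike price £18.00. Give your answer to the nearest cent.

Risk-neutral probability p = (1 + 0.06 − 0.9)/(1.5 − 0.9) = 0.1600/0.6000 = 0.2667
Terminal stock prices: S_uuu = 67.5, S_uud = 40.5, S_udd = 24.3, S_ddd = 14.58
Terminal payoffs (K − S): max(-49.5, 0) = 0, max(-22.5, 0) = 0, max(-6.3, 0) = 0, max(3.42, 0) = 3.42
Node uu (S = 45): V_uu = 1/1.06·[0.2667·0.0000 + 0.7333·0.0000] = 0.0000
Node ud (S = 27): V_ud = 1/1.06·[0.2667·0.0000 + 0.7333·0.0000] = 0.0000
Node dd (S = 16.2): V_dd = 1/1.06·[0.2667·0.0000 + 0.7333·3.4200] = 2.3660
Node u (S = 30): V_u = 1/1.06·[0.2667·0.0000 + 0.7333·0.0000] = 0.0000
Node d (S = 18): V_d = 1/1.06·[0.2667·0.0000 + 0.7333·2.3660] = 1.6369
Node 0 (S = 20): V_0 = 1/1.06·[0.2667·0.0000 + 0.7333·1.6369] = 1.1324

£1.13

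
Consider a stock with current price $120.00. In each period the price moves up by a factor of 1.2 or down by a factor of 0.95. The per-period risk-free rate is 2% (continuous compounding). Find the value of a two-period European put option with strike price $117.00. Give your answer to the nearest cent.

Risk-neutral probability p = (e^0.02 − 0.95)/(1.2 − 0.95) = 0.0702/0.2500 = 0.2808
Terminal stock prices: S_uu = 172.8, S_ud = 136.8, S_dd = 108.3
Terminal payoffs (K − S): max(-55.8, 0) = 0, max(-19.8, 0) = 0, max(8.7, 0) = 8.7
Node u (S = 144): V_u = e^(−0.02)·[0.2808·0.0000 + 0.7192·0.0000] = 0.0000
Node d (S = 114): V_d = e^(−0.02)·[0.2808·0.0000 + 0.7192·8.7000] = 6.1331
Node 0 (S = 120): V_0 = e^(−0.02)·[0.2808·0.0000 + 0.7192·6.1331] = 4.3235

$4.32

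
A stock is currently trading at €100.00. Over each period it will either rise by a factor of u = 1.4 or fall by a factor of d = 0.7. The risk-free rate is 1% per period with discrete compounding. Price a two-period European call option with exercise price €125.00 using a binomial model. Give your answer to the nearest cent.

€13.65

Risk-neutral probability p = (1 + 0.01 − 0.7)/(1.4 − 0.7) = 0.3100/0.7000 = 0.4429
Terminal stock prices: S_uu = 196, S_ud = 98, S_dd = 49
Terminal payoffs (S − K): max(71, 0) = 71, max(-27, 0) = 0, max(-76, 0) = 0
Node u (S = 140): V_u = 1/1.01·[0.4429·71.0000 + 0.5571·0.0000] = 31.1315
Node d (S = 70): V_d = 1/1.01·[0.4429·0.0000 + 0.5571·0.0000] = 0.0000
Node 0 (S = 100): V_0 = 1/1.01·[0.4429·31.1315 + 0.5571·0.0000] = 13.6503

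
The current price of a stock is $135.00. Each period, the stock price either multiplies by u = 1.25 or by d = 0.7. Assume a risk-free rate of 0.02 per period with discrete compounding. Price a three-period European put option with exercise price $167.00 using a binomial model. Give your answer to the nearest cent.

$40.31

Risk-neutral probability p = (1 + 0.02 − 0.7)/(1.25 − 0.7) = 0.3200/0.5500 = 0.5818
Terminal stock prices: S_uuu = 263.7, S_uud = 147.7, S_udd = 82.69, S_ddd = 46.3
Terminal payoffs (K − S): max(-96.67, 0) = 0, max(19.34, 0) = 19.34, max(84.31, 0) = 84.31, max(120.7, 0) = 120.7
Node uu (S = 210.9): V_uu = 1/1.02·[0.5818·0.0000 + 0.4182·19.3438] = 7.9306
Node ud (S = 118.1): V_ud = 1/1.02·[0.5818·19.3438 + 0.4182·84.3125] = 45.6005
Node dd (S = 66.15): V_dd = 1/1.02·[0.5818·84.3125 + 0.4182·120.6950] = 97.5755
Node u (S = 168.8): V_u = 1/1.02·[0.5818·7.9306 + 0.4182·45.6005] = 23.2191
Node d (S = 94.5): V_d = 1/1.02·[0.5818·45.6005 + 0.4182·97.5755] = 66.0152
Node 0 (S = 135): V_0 = 1/1.02·[0.5818·23.2191 + 0.4182·66.0152] = 40.3094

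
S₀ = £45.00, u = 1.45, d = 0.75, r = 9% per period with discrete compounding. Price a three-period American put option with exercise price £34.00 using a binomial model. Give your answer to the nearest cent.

£1.93

Risk-neutral probability p = (1 + 0.09 − 0.75)/(1.45 − 0.75) = 0.3400/0.7000 = 0.4857
Terminal stock prices: S_uuu = 137.2, S_uud = 70.96, S_udd = 36.7, S_ddd = 18.98
Terminal payoffs (K − S): max(-103.2, 0) = 0, max(-36.96, 0) = 0, max(-2.703, 0) = 0, max(15.02, 0) = 15.02
Node uu (S = 94.61): continuation = 1/1.09·[0.4857·0.0000 + 0.5143·0.0000] = 0.0000; exercise value = 0.0000 ≤ continuation, so V_uu = 0.0000
Node ud (S = 48.94): continuation = 1/1.09·[0.4857·0.0000 + 0.5143·0.0000] = 0.0000; exercise value = 0.0000 ≤ continuation, so V_ud = 0.0000
Node dd (S = 25.31): continuation = 1/1.09·[0.4857·0.0000 + 0.5143·15.0156] = 7.0847; exercise value = 8.6875 > continuation, so V_dd = 8.6875 (exercise)
Node u (S = 65.25): continuation = 1/1.09·[0.4857·0.0000 + 0.5143·0.0000] = 0.0000; exercise value = 0.0000 ≤ continuation, so V_u = 0.0000
Node d (S = 33.75): continuation = 1/1.09·[0.4857·0.0000 + 0.5143·8.6875] = 4.0990; exercise value = 0.2500 ≤ continuation, so V_d = 4.0990
Node 0 (S = 45): continuation = 1/1.09·[0.4857·0.0000 + 0.5143·4.0990] = 1.9340; exercise value = 0.0000 ≤ continuation, so V_0 = 1.9340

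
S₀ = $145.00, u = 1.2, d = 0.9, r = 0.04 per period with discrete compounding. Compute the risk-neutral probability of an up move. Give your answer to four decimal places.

p = 0.4667

Risk-neutral probability p = (1 + 0.04 − 0.9)/(1.2 − 0.9) = 0.1400/0.3000 = 0.4667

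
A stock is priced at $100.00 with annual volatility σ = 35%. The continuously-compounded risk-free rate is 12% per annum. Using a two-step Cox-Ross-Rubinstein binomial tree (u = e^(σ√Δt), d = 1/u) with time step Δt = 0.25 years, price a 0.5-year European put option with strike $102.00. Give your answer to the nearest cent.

CRR parameters: u = e^(σ√Δt) = e^(0.35·√0.25) = 1.1912, d = 1/u = 0.8395
Per-period rate: rΔt = 0.12·0.25 = 0.03, so R = e^0.03 = 1.0305
Risk-neutral probability p = (e^0.03 − 0.8395)/(1.1912 − 0.8395) = 0.1910/0.3518 = 0.5429
Terminal stock prices: S_uu = 141.9, S_ud = 100, S_dd = 70.47
Terminal payoffs (K − S): max(-39.91, 0) = 0, max(2, 0) = 2, max(31.53, 0) = 31.53
Node u (S = 119.1): V_u = e^(−0.03)·[0.5429·0.0000 + 0.4571·2.0000] = 0.8871
Node d (S = 83.95): V_d = e^(−0.03)·[0.5429·2.0000 + 0.4571·31.5312] = 15.0397
Node 0 (S = 100): V_0 = e^(−0.03)·[0.5429·0.8871 + 0.4571·15.0397] = 7.1384

$7.14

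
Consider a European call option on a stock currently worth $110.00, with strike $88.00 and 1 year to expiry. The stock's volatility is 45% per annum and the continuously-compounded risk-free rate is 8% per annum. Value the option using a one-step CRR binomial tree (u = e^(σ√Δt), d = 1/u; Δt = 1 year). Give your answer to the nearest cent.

CRR parameters: u = e^(σ√Δt) = e^(0.45·√1) = 1.5683, d = 1/u = 0.6376
Per-period rate: rΔt = 0.08·1 = 0.08, so R = e^0.08 = 1.0833
Risk-neutral probability p = (e^0.08 − 0.6376)/(1.5683 − 0.6376) = 0.4457/0.9307 = 0.4789
Terminal stock prices: S_u = 172.5, S_d = 70.14
Terminal payoffs (S − K): max(84.51, 0) = 84.51, max(-17.86, 0) = 0
Node 0 (S = 110): V_0 = e^(−0.08)·[0.4789·84.5143 + 0.5211·0.0000] = 37.3583

$37.36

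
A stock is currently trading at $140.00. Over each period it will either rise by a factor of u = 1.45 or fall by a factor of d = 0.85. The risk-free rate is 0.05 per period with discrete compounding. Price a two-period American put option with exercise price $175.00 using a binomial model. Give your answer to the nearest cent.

$36.05

Risk-neutral probability p = (1 + 0.05 − 0.85)/(1.45 − 0.85) = 0.2000/0.6000 = 0.3333
Terminal stock prices: S_uu = 294.4, S_ud = 172.5, S_dd = 101.1
Terminal payoffs (K − S): max(-119.4, 0) = 0, max(2.45, 0) = 2.45, max(73.85, 0) = 73.85
Node u (S = 203): continuation = 1/1.05·[0.3333·0.0000 + 0.6667·2.4500] = 1.5556; exercise value = 0.0000 ≤ continuation, so V_u = 1.5556
Node d (S = 119): continuation = 1/1.05·[0.3333·2.4500 + 0.6667·73.8500] = 47.6667; exercise value = 56.0000 > continuation, so V_d = 56.0000 (exercise)
Node 0 (S = 140): continuation = 1/1.05·[0.3333·1.5556 + 0.6667·56.0000] = 36.0494; exercise value = 35.0000 ≤ continuation, so V_0 = 36.0494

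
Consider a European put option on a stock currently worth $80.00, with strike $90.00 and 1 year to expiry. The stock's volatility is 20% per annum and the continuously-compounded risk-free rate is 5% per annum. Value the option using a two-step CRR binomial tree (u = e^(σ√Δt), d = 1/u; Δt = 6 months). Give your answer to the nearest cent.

CRR parameters: u = e^(σ√Δt) = e^(0.2·√0.5) = 1.1519, d = 1/u = 0.8681
Per-period rate: rΔt = 0.05·0.5 = 0.025, so R = e^0.025 = 1.0253
Risk-neutral probability p = (e^0.025 − 0.8681)/(1.1519 − 0.8681) = 0.1572/0.2838 = 0.5539
Terminal stock prices: S_uu = 106.2, S_ud = 80, S_dd = 60.29
Terminal payoffs (K − S): max(-16.15, 0) = 0, max(10, 0) = 10, max(29.71, 0) = 29.71
Node u (S = 92.15): V_u = e^(−0.025)·[0.5539·0.0000 + 0.4461·10.0000] = 4.3508
Node d (S = 69.45): V_d = e^(−0.025)·[0.5539·10.0000 + 0.4461·29.7089] = 18.3280
Node 0 (S = 80): V_0 = e^(−0.025)·[0.5539·4.3508 + 0.4461·18.3280] = 10.3245

$10.32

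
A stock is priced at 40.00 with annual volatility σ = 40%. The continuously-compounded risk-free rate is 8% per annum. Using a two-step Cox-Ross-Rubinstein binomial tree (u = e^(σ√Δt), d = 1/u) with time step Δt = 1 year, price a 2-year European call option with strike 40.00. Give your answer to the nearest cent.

CRR parameters: u = e^(σ√Δt) = e^(0.4·√1) = 1.4918, d = 1/u = 0.6703
Per-period rate: rΔt = 0.08·1 = 0.08, so R = e^0.08 = 1.0833
Risk-neutral probability p = (e^0.08 − 0.6703)/(1.4918 − 0.6703) = 0.4130/0.8215 = 0.5027
Terminal stock prices: S_uu = 89.02, S_ud = 40, S_dd = 17.97
Terminal payoffs (S − K): max(49.02, 0) = 49.02, max(0, 0) = 0, max(-22.03, 0) = 0
Node u (S = 59.67): V_u = e^(−0.08)·[0.5027·49.0216 + 0.4973·0.0000] = 22.7483
Node d (S = 26.81): V_d = e^(−0.08)·[0.5027·0.0000 + 0.4973·0.0000] = 0.0000
Node 0 (S = 40): V_0 = e^(−0.08)·[0.5027·22.7483 + 0.4973·0.0000] = 10.5563

10.56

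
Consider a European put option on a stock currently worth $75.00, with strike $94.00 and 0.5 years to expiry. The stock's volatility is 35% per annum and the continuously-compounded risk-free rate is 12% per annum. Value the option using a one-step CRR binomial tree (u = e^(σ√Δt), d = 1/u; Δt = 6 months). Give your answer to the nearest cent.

$14.62

CRR parameters: u = e^(σ√Δt) = e^(0.35·√0.5) = 1.2808, d = 1/u = 0.7808
Per-period rate: rΔt = 0.12·0.5 = 0.06, so R = e^0.06 = 1.0618
Risk-neutral probability p = (e^0.06 − 0.7808)/(1.2808 − 0.7808) = 0.2811/0.5000 = 0.5621
Terminal stock prices: S_u = 96.06, S_d = 58.56
Terminal payoffs (K − S): max(-2.06, 0) = 0, max(35.44, 0) = 35.44
Node 0 (S = 75): V_0 = e^(−0.06)·[0.5621·0.0000 + 0.4379·35.4430] = 14.6165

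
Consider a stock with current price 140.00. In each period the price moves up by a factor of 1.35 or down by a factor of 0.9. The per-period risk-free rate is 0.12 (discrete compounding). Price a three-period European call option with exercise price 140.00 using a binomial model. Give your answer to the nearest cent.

Risk-neutral probability p = (1 + 0.12 − 0.9)/(1.35 − 0.9) = 0.2200/0.4500 = 0.4889
Terminal stock prices: S_uuu = 344.5, S_uud = 229.6, S_udd = 153.1, S_ddd = 102.1
Terminal payoffs (S − K): max(204.5, 0) = 204.5, max(89.64, 0) = 89.64, max(13.09, 0) = 13.09, max(-37.94, 0) = 0
Node uu (S = 255.2): V_uu = 1/1.12·[0.4889·204.4525 + 0.5111·89.6350] = 130.1500
Node ud (S = 170.1): V_ud = 1/1.12·[0.4889·89.6350 + 0.5111·13.0900] = 45.1000
Node dd (S = 113.4): V_dd = 1/1.12·[0.4889·13.0900 + 0.5111·0.0000] = 5.7139
Node u (S = 189): V_u = 1/1.12·[0.4889·130.1500 + 0.5111·45.1000] = 77.3929
Node d (S = 126): V_d = 1/1.12·[0.4889·45.1000 + 0.5111·5.7139] = 22.2940
Node 0 (S = 140): V_0 = 1/1.12·[0.4889·77.3929 + 0.5111·22.2940] = 43.9565

43.96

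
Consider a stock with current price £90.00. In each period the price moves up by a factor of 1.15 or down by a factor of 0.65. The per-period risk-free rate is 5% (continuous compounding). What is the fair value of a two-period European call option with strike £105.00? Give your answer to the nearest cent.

Risk-neutral probability p = (e^0.05 − 0.65)/(1.15 − 0.65) = 0.4013/0.5000 = 0.8025
Terminal stock prices: S_uu = 119, S_ud = 67.27, S_dd = 38.03
Terminal payoffs (S − K): max(14.02, 0) = 14.02, max(-37.73, 0) = 0, max(-66.97, 0) = 0
Node u (S = 103.5): V_u = e^(−0.05)·[0.8025·14.0250 + 0.1975·0.0000] = 10.7067
Node d (S = 58.5): V_d = e^(−0.05)·[0.8025·0.0000 + 0.1975·0.0000] = 0.0000
Node 0 (S = 90): V_0 = e^(−0.05)·[0.8025·10.7067 + 0.1975·0.0000] = 8.1735

£8.17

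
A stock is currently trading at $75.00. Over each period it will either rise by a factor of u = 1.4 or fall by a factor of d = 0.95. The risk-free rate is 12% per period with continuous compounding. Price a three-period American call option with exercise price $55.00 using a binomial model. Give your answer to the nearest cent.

$36.63

Risk-neutral probability p = (e^0.12 − 0.95)/(1.4 − 0.95) = 0.1775/0.4500 = 0.3944
Terminal stock prices: S_uuu = 205.8, S_uud = 139.6, S_udd = 94.76, S_ddd = 64.3
Terminal payoffs (S − K): max(150.8, 0) = 150.8, max(84.65, 0) = 84.65, max(39.76, 0) = 39.76, max(9.303, 0) = 9.303
Node uu (S = 147): continuation = e^(−0.12)·[0.3944·150.8000 + 0.6056·84.6500] = 98.2194; exercise value = 92.0000 ≤ continuation, so V_uu = 98.2194
Node ud (S = 99.75): continuation = e^(−0.12)·[0.3944·84.6500 + 0.6056·39.7625] = 50.9694; exercise value = 44.7500 ≤ continuation, so V_ud = 50.9694
Node dd (S = 67.69): continuation = e^(−0.12)·[0.3944·39.7625 + 0.6056·9.3031] = 18.9069; exercise value = 12.6875 ≤ continuation, so V_dd = 18.9069
Node u (S = 105): continuation = e^(−0.12)·[0.3944·98.2194 + 0.6056·50.9694] = 61.7355; exercise value = 50.0000 ≤ continuation, so V_u = 61.7355
Node d (S = 71.25): continuation = e^(−0.12)·[0.3944·50.9694 + 0.6056·18.9069] = 27.9855; exercise value = 16.2500 ≤ continuation, so V_d = 27.9855
Node 0 (S = 75): continuation = e^(−0.12)·[0.3944·61.7355 + 0.6056·27.9855] = 36.6278; exercise value = 20.0000 ≤ continuation, so V_0 = 36.6278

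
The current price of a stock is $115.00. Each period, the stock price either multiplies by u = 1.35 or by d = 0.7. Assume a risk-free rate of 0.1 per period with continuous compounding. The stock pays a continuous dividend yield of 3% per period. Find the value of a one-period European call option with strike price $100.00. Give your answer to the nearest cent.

$28.65

Per-period risk-free factor R = e^0.1 = 1.1052; dividend-adjusted growth = e^(0.1−0.03) = 1.0725.
Risk-neutral probability p = (1.0725 − 0.7)/(1.35 − 0.7) = 0.3725/0.6500 = 0.5731
Terminal stock prices: S_u = 155.2, S_d = 80.5
Terminal payoffs (S − K): max(55.25, 0) = 55.25, max(-19.5, 0) = 0
Node 0 (S = 115): V_0 = e^(−0.1)·[0.5731·55.2500 + 0.4269·0.0000] = 28.6500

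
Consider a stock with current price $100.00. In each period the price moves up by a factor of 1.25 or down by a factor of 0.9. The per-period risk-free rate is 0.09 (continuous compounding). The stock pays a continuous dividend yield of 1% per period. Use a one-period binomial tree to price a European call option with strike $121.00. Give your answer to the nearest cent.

$1.91

Per-period risk-free factor R = e^0.09 = 1.0942; dividend-adjusted growth = e^(0.09−0.01) = 1.0833.
Risk-neutral probability p = (1.0833 − 0.9)/(1.25 − 0.9) = 0.1833/0.3500 = 0.5237
Terminal stock prices: S_u = 125, S_d = 90
Terminal payoffs (S − K): max(4, 0) = 4, max(-31, 0) = 0
Node 0 (S = 100): V_0 = e^(−0.09)·[0.5237·4.0000 + 0.4763·0.0000] = 1.9144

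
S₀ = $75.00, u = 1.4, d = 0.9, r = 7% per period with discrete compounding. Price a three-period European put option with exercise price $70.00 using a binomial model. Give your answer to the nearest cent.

$3.60

Risk-neutral probability p = (1 + 0.07 − 0.9)/(1.4 − 0.9) = 0.1700/0.5000 = 0.3400
Terminal stock prices: S_uuu = 205.8, S_uud = 132.3, S_udd = 85.05, S_ddd = 54.68
Terminal payoffs (K − S): max(-135.8, 0) = 0, max(-62.3, 0) = 0, max(-15.05, 0) = 0, max(15.32, 0) = 15.32
Node uu (S = 147): V_uu = 1/1.07·[0.3400·0.0000 + 0.6600·0.0000] = 0.0000
Node ud (S = 94.5): V_ud = 1/1.07·[0.3400·0.0000 + 0.6600·0.0000] = 0.0000
Node dd (S = 60.75): V_dd = 1/1.07·[0.3400·0.0000 + 0.6600·15.3250] = 9.4528
Node u (S = 105): V_u = 1/1.07·[0.3400·0.0000 + 0.6600·0.0000] = 0.0000
Node d (S = 67.5): V_d = 1/1.07·[0.3400·0.0000 + 0.6600·9.4528] = 5.8307
Node 0 (S = 75): V_0 = 1/1.07·[0.3400·0.0000 + 0.6600·5.8307] = 3.5965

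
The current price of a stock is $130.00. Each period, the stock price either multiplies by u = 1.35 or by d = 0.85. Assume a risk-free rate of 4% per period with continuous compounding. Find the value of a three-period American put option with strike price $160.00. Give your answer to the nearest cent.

Risk-neutral probability p = (e^0.04 − 0.85)/(1.35 − 0.85) = 0.1908/0.5000 = 0.3816
Terminal stock prices: S_uuu = 319.8, S_uud = 201.4, S_udd = 126.8, S_ddd = 79.84
Terminal payoffs (K − S): max(-159.8, 0) = 0, max(-41.39, 0) = 0, max(33.2, 0) = 33.2, max(80.16, 0) = 80.16
Node uu (S = 236.9): continuation = e^(−0.04)·[0.3816·0.0000 + 0.6184·0.0000] = 0.0000; exercise value = 0.0000 ≤ continuation, so V_uu = 0.0000
Node ud (S = 149.2): continuation = e^(−0.04)·[0.3816·0.0000 + 0.6184·33.2013] = 19.7259; exercise value = 10.8250 ≤ continuation, so V_ud = 19.7259
Node dd (S = 93.92): continuation = e^(−0.04)·[0.3816·33.2013 + 0.6184·80.1638] = 59.8013; exercise value = 66.0750 > continuation, so V_dd = 66.0750 (exercise)
Node u (S = 175.5): continuation = e^(−0.04)·[0.3816·0.0000 + 0.6184·19.7259] = 11.7198; exercise value = 0.0000 ≤ continuation, so V_u = 11.7198
Node d (S = 110.5): continuation = e^(−0.04)·[0.3816·19.7259 + 0.6184·66.0750] = 46.4899; exercise value = 49.5000 > continuation, so V_d = 49.5000 (exercise)
Node 0 (S = 130): continuation = e^(−0.04)·[0.3816·11.7198 + 0.6184·49.5000] = 33.7067; exercise value = 30.0000 ≤ continuation, so V_0 = 33.7067

$33.71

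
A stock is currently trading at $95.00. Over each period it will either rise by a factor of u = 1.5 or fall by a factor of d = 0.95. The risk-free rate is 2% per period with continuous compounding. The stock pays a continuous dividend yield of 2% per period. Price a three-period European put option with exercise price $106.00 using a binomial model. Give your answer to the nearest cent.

Per-period risk-free factor R = e^0.02 = 1.0202; dividend-adjusted growth = e^(0.02−0.02) = 1.0000.
Risk-neutral probability p = (1.0000 − 0.95)/(1.5 − 0.95) = 0.0500/0.5500 = 0.0909
Terminal stock prices: S_uuu = 320.6, S_uud = 203.1, S_udd = 128.6, S_ddd = 81.45
Terminal payoffs (K − S): max(-214.6, 0) = 0, max(-97.06, 0) = 0, max(-22.61, 0) = 0, max(24.55, 0) = 24.55
Node uu (S = 213.8): V_uu = e^(−0.02)·[0.0909·0.0000 + 0.9091·0.0000] = 0.0000
Node ud (S = 135.4): V_ud = e^(−0.02)·[0.0909·0.0000 + 0.9091·0.0000] = 0.0000
Node dd (S = 85.74): V_dd = e^(−0.02)·[0.0909·0.0000 + 0.9091·24.5494] = 21.8757
Node u (S = 142.5): V_u = e^(−0.02)·[0.0909·0.0000 + 0.9091·0.0000] = 0.0000
Node d (S = 90.25): V_d = e^(−0.02)·[0.0909·0.0000 + 0.9091·21.8757] = 19.4932
Node 0 (S = 95): V_0 = e^(−0.02)·[0.0909·0.0000 + 0.9091·19.4932] = 17.3702

$17.37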